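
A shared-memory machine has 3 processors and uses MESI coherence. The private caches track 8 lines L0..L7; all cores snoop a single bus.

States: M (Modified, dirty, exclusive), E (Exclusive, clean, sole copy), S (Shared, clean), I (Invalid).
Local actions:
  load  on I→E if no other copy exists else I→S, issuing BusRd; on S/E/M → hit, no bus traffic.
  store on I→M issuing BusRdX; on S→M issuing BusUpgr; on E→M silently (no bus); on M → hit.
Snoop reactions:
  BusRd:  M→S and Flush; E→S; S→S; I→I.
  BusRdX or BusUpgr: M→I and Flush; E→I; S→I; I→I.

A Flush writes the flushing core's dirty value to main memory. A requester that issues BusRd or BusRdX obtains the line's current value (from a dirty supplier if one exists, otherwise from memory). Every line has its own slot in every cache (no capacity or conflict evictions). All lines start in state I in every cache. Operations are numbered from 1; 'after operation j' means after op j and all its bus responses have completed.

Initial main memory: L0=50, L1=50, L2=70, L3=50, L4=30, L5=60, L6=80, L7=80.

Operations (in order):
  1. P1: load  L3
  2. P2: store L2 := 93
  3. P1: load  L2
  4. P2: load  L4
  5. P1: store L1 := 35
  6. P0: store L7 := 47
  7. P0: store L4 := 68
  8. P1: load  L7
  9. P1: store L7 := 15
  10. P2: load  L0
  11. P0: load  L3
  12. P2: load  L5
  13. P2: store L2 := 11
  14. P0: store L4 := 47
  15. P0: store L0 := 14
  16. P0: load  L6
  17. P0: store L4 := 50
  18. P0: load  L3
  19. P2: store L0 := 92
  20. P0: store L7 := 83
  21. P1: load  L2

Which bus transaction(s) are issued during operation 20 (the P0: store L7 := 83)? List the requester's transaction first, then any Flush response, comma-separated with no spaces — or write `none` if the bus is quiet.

1. P1: load  L3  bus=[BusRd]  L3: P0=I P1=E P2=I  mem[L3]=50
2. P2: store L2 := 93  bus=[BusRdX]  L2: P0=I P1=I P2=M  mem[L2]=70
3. P1: load  L2  bus=[BusRd,Flush]  L2: P0=I P1=S P2=S  mem[L2]=93
4. P2: load  L4  bus=[BusRd]  L4: P0=I P1=I P2=E  mem[L4]=30
5. P1: store L1 := 35  bus=[BusRdX]  L1: P0=I P1=M P2=I  mem[L1]=50
6. P0: store L7 := 47  bus=[BusRdX]  L7: P0=M P1=I P2=I  mem[L7]=80
7. P0: store L4 := 68  bus=[BusRdX]  L4: P0=M P1=I P2=I  mem[L4]=30
8. P1: load  L7  bus=[BusRd,Flush]  L7: P0=S P1=S P2=I  mem[L7]=47
9. P1: store L7 := 15  bus=[BusUpgr]  L7: P0=I P1=M P2=I  mem[L7]=47
10. P2: load  L0  bus=[BusRd]  L0: P0=I P1=I P2=E  mem[L0]=50
11. P0: load  L3  bus=[BusRd]  L3: P0=S P1=S P2=I  mem[L3]=50
12. P2: load  L5  bus=[BusRd]  L5: P0=I P1=I P2=E  mem[L5]=60
13. P2: store L2 := 11  bus=[BusUpgr]  L2: P0=I P1=I P2=M  mem[L2]=93
14. P0: store L4 := 47  bus=[-]  L4: P0=M P1=I P2=I  mem[L4]=30
15. P0: store L0 := 14  bus=[BusRdX]  L0: P0=M P1=I P2=I  mem[L0]=50
16. P0: load  L6  bus=[BusRd]  L6: P0=E P1=I P2=I  mem[L6]=80
17. P0: store L4 := 50  bus=[-]  L4: P0=M P1=I P2=I  mem[L4]=30
18. P0: load  L3  bus=[-]  L3: P0=S P1=S P2=I  mem[L3]=50
19. P2: store L0 := 92  bus=[BusRdX,Flush]  L0: P0=I P1=I P2=M  mem[L0]=14
20. P0: store L7 := 83  bus=[BusRdX,Flush]  L7: P0=M P1=I P2=I  mem[L7]=15
21. P1: load  L2  bus=[BusRd,Flush]  L2: P0=I P1=S P2=S  mem[L2]=11

bus = BusRdX,Flush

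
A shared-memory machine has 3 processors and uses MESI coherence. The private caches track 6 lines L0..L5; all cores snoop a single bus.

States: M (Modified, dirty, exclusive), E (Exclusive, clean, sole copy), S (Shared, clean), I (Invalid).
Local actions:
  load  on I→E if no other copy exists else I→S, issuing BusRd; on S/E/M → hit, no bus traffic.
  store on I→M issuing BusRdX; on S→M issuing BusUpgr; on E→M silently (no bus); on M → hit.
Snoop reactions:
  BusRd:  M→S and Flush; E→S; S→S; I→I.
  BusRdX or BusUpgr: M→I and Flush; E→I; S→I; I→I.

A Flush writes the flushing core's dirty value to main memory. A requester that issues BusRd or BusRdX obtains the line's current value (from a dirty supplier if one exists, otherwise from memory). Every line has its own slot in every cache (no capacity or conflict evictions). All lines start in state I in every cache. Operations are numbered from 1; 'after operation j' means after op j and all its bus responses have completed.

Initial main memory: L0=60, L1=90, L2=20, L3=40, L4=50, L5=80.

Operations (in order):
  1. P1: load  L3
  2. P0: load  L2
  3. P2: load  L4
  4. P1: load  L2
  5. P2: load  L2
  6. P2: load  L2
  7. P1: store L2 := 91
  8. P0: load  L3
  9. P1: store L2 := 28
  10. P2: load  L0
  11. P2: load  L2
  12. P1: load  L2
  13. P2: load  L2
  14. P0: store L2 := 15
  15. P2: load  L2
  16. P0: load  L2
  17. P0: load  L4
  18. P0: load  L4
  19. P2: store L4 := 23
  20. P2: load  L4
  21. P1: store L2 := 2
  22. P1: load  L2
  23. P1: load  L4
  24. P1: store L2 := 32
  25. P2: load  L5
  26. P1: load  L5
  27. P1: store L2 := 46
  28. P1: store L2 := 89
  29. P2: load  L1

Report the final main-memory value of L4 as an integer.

[1] P1: load  L3 | P0:I, P1:E(40), P2:I | bus: BusRd
[2] P0: load  L2 | P0:E(20), P1:I, P2:I | bus: BusRd
[3] P2: load  L4 | P0:I, P1:I, P2:E(50) | bus: BusRd
[4] P1: load  L2 | P0:S(20), P1:S(20), P2:I | bus: BusRd
[5] P2: load  L2 | P0:S(20), P1:S(20), P2:S(20) | bus: BusRd
[6] P2: load  L2 | P0:S(20), P1:S(20), P2:S(20) | bus: none
[7] P1: store L2 := 91 | P0:I, P1:M(91), P2:I | bus: BusUpgr
[8] P0: load  L3 | P0:S(40), P1:S(40), P2:I | bus: BusRd
[9] P1: store L2 := 28 | P0:I, P1:M(28), P2:I | bus: none
[10] P2: load  L0 | P0:I, P1:I, P2:E(60) | bus: BusRd
[11] P2: load  L2 | P0:I, P1:S(28), P2:S(28) | bus: BusRd,Flush
[12] P1: load  L2 | P0:I, P1:S(28), P2:S(28) | bus: none
[13] P2: load  L2 | P0:I, P1:S(28), P2:S(28) | bus: none
[14] P0: store L2 := 15 | P0:M(15), P1:I, P2:I | bus: BusRdX
[15] P2: load  L2 | P0:S(15), P1:I, P2:S(15) | bus: BusRd,Flush
[16] P0: load  L2 | P0:S(15), P1:I, P2:S(15) | bus: none
[17] P0: load  L4 | P0:S(50), P1:I, P2:S(50) | bus: BusRd
[18] P0: load  L4 | P0:S(50), P1:I, P2:S(50) | bus: none
[19] P2: store L4 := 23 | P0:I, P1:I, P2:M(23) | bus: BusUpgr
[20] P2: load  L4 | P0:I, P1:I, P2:M(23) | bus: none
[21] P1: store L2 := 2 | P0:I, P1:M(2), P2:I | bus: BusRdX
[22] P1: load  L2 | P0:I, P1:M(2), P2:I | bus: none
[23] P1: load  L4 | P0:I, P1:S(23), P2:S(23) | bus: BusRd,Flush
[24] P1: store L2 := 32 | P0:I, P1:M(32), P2:I | bus: none
[25] P2: load  L5 | P0:I, P1:I, P2:E(80) | bus: BusRd
[26] P1: load  L5 | P0:I, P1:S(80), P2:S(80) | bus: BusRd
[27] P1: store L2 := 46 | P0:I, P1:M(46), P2:I | bus: none
[28] P1: store L2 := 89 | P0:I, P1:M(89), P2:I | bus: none
[29] P2: load  L1 | P0:I, P1:I, P2:E(90) | bus: BusRd

memory[L4] = 23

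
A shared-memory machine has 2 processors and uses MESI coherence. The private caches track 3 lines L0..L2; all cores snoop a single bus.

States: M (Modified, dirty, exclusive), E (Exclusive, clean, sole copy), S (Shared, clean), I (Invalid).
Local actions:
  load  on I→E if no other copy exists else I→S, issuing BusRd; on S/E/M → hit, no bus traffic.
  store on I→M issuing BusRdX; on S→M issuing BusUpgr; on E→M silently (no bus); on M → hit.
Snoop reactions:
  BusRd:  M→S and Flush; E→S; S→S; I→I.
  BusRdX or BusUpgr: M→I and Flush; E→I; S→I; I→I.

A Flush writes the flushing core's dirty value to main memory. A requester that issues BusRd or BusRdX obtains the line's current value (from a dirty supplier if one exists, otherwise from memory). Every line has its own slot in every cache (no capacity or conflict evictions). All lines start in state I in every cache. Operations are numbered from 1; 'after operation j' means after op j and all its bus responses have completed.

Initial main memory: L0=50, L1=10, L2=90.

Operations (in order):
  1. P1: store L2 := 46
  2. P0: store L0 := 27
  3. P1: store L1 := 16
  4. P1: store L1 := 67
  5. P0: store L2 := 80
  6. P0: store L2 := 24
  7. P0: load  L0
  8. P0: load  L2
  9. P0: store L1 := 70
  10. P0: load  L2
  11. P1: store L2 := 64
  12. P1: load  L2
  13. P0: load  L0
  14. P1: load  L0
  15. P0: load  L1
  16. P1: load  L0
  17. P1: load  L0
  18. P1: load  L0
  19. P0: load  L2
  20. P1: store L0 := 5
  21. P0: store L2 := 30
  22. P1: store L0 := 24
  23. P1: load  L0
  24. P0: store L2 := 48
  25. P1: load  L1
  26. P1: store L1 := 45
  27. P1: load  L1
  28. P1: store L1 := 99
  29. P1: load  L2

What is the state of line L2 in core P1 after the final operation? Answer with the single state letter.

[1] P1: store L2 := 46 | P0:I, P1:M(46) | bus: BusRdX
[2] P0: store L0 := 27 | P0:M(27), P1:I | bus: BusRdX
[3] P1: store L1 := 16 | P0:I, P1:M(16) | bus: BusRdX
[4] P1: store L1 := 67 | P0:I, P1:M(67) | bus: none
[5] P0: store L2 := 80 | P0:M(80), P1:I | bus: BusRdX,Flush
[6] P0: store L2 := 24 | P0:M(24), P1:I | bus: none
[7] P0: load  L0 | P0:M(27), P1:I | bus: none
[8] P0: load  L2 | P0:M(24), P1:I | bus: none
[9] P0: store L1 := 70 | P0:M(70), P1:I | bus: BusRdX,Flush
[10] P0: load  L2 | P0:M(24), P1:I | bus: none
[11] P1: store L2 := 64 | P0:I, P1:M(64) | bus: BusRdX,Flush
[12] P1: load  L2 | P0:I, P1:M(64) | bus: none
[13] P0: load  L0 | P0:M(27), P1:I | bus: none
[14] P1: load  L0 | P0:S(27), P1:S(27) | bus: BusRd,Flush
[15] P0: load  L1 | P0:M(70), P1:I | bus: none
[16] P1: load  L0 | P0:S(27), P1:S(27) | bus: none
[17] P1: load  L0 | P0:S(27), P1:S(27) | bus: none
[18] P1: load  L0 | P0:S(27), P1:S(27) | bus: none
[19] P0: load  L2 | P0:S(64), P1:S(64) | bus: BusRd,Flush
[20] P1: store L0 := 5 | P0:I, P1:M(5) | bus: BusUpgr
[21] P0: store L2 := 30 | P0:M(30), P1:I | bus: BusUpgr
[22] P1: store L0 := 24 | P0:I, P1:M(24) | bus: none
[23] P1: load  L0 | P0:I, P1:M(24) | bus: none
[24] P0: store L2 := 48 | P0:M(48), P1:I | bus: none
[25] P1: load  L1 | P0:S(70), P1:S(70) | bus: BusRd,Flush
[26] P1: store L1 := 45 | P0:I, P1:M(45) | bus: BusUpgr
[27] P1: load  L1 | P0:I, P1:M(45) | bus: none
[28] P1: store L1 := 99 | P0:I, P1:M(99) | bus: none
[29] P1: load  L2 | P0:S(48), P1:S(48) | bus: BusRd,Flush

state = S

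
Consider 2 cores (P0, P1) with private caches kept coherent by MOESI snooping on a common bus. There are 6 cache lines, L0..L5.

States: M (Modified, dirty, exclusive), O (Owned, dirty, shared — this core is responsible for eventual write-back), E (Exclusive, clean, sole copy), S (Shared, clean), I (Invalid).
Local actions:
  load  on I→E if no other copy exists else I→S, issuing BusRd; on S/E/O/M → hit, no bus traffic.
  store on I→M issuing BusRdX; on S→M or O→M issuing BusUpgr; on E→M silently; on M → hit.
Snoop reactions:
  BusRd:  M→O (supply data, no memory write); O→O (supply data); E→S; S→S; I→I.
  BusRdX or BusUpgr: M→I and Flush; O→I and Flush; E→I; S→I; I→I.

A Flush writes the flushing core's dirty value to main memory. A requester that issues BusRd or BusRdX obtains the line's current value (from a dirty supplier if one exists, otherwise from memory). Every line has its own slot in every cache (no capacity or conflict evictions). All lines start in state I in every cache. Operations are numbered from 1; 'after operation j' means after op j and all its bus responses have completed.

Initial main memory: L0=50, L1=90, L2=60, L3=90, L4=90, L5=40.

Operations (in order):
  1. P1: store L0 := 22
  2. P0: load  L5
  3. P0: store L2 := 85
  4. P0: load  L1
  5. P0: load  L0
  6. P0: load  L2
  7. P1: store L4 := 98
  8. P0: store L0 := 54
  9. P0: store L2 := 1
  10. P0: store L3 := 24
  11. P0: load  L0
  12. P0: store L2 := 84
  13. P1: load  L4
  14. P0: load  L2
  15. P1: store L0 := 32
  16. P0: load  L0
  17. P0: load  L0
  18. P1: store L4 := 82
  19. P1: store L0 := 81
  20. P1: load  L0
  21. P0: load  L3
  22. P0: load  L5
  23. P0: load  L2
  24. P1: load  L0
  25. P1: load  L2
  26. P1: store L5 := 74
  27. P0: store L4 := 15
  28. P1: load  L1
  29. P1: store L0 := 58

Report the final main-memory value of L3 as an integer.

step 1: P1: store L0 := 22  ⟶  IM  (L0)  txn=BusRdX  M[L0]=50
step 2: P0: load  L5  ⟶  EI  (L5)  txn=BusRd  M[L5]=40
step 3: P0: store L2 := 85  ⟶  MI  (L2)  txn=BusRdX  M[L2]=60
step 4: P0: load  L1  ⟶  EI  (L1)  txn=BusRd  M[L1]=90
step 5: P0: load  L0  ⟶  SO  (L0)  txn=BusRd  M[L0]=50
step 6: P0: load  L2  ⟶  MI  (L2)  txn=∅  M[L2]=60
step 7: P1: store L4 := 98  ⟶  IM  (L4)  txn=BusRdX  M[L4]=90
step 8: P0: store L0 := 54  ⟶  MI  (L0)  txn=BusUpgr+Flush  M[L0]=22
step 9: P0: store L2 := 1  ⟶  MI  (L2)  txn=∅  M[L2]=60
step 10: P0: store L3 := 24  ⟶  MI  (L3)  txn=BusRdX  M[L3]=90
step 11: P0: load  L0  ⟶  MI  (L0)  txn=∅  M[L0]=22
step 12: P0: store L2 := 84  ⟶  MI  (L2)  txn=∅  M[L2]=60
step 13: P1: load  L4  ⟶  IM  (L4)  txn=∅  M[L4]=90
step 14: P0: load  L2  ⟶  MI  (L2)  txn=∅  M[L2]=60
step 15: P1: store L0 := 32  ⟶  IM  (L0)  txn=BusRdX+Flush  M[L0]=54
step 16: P0: load  L0  ⟶  SO  (L0)  txn=BusRd  M[L0]=54
step 17: P0: load  L0  ⟶  SO  (L0)  txn=∅  M[L0]=54
step 18: P1: store L4 := 82  ⟶  IM  (L4)  txn=∅  M[L4]=90
step 19: P1: store L0 := 81  ⟶  IM  (L0)  txn=BusUpgr  M[L0]=54
step 20: P1: load  L0  ⟶  IM  (L0)  txn=∅  M[L0]=54
step 21: P0: load  L3  ⟶  MI  (L3)  txn=∅  M[L3]=90
step 22: P0: load  L5  ⟶  EI  (L5)  txn=∅  M[L5]=40
step 23: P0: load  L2  ⟶  MI  (L2)  txn=∅  M[L2]=60
step 24: P1: load  L0  ⟶  IM  (L0)  txn=∅  M[L0]=54
step 25: P1: load  L2  ⟶  OS  (L2)  txn=BusRd  M[L2]=60
step 26: P1: store L5 := 74  ⟶  IM  (L5)  txn=BusRdX  M[L5]=40
step 27: P0: store L4 := 15  ⟶  MI  (L4)  txn=BusRdX+Flush  M[L4]=82
step 28: P1: load  L1  ⟶  SS  (L1)  txn=BusRd  M[L1]=90
step 29: P1: store L0 := 58  ⟶  IM  (L0)  txn=∅  M[L0]=54

memory[L3] = 90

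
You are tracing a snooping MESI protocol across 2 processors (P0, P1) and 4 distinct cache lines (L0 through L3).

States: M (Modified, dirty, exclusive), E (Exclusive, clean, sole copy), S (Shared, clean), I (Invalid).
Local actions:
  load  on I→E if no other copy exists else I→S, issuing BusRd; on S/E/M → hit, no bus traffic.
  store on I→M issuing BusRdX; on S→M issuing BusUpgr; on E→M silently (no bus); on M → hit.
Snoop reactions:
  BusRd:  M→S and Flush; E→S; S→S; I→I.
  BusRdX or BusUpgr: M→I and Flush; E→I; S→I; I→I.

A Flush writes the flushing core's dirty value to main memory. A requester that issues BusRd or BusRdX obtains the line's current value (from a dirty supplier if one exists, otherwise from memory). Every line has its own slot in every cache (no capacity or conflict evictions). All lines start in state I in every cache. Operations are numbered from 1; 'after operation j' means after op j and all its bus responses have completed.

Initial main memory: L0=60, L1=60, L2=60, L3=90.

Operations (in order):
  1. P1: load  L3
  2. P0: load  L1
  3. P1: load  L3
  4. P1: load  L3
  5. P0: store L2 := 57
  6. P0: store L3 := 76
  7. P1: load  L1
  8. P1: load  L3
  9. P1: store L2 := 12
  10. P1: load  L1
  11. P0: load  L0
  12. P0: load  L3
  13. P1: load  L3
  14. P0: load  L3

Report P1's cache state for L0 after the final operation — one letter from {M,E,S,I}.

  op1 P1: load  L3 → I/E on L3; bus BusRd; mem=90
  op2 P0: load  L1 → E/I on L1; bus BusRd; mem=60
  op3 P1: load  L3 → I/E on L3; bus (none); mem=90
  op4 P1: load  L3 → I/E on L3; bus (none); mem=90
  op5 P0: store L2 := 57 → M/I on L2; bus BusRdX; mem=60
  op6 P0: store L3 := 76 → M/I on L3; bus BusRdX; mem=90
  op7 P1: load  L1 → S/S on L1; bus BusRd; mem=60
  op8 P1: load  L3 → S/S on L3; bus BusRd Flush; mem=76
  op9 P1: store L2 := 12 → I/M on L2; bus BusRdX Flush; mem=57
  op10 P1: load  L1 → S/S on L1; bus (none); mem=60
  op11 P0: load  L0 → E/I on L0; bus BusRd; mem=60
  op12 P0: load  L3 → S/S on L3; bus (none); mem=76
  op13 P1: load  L3 → S/S on L3; bus (none); mem=76
  op14 P0: load  L3 → S/S on L3; bus (none); mem=76

state = I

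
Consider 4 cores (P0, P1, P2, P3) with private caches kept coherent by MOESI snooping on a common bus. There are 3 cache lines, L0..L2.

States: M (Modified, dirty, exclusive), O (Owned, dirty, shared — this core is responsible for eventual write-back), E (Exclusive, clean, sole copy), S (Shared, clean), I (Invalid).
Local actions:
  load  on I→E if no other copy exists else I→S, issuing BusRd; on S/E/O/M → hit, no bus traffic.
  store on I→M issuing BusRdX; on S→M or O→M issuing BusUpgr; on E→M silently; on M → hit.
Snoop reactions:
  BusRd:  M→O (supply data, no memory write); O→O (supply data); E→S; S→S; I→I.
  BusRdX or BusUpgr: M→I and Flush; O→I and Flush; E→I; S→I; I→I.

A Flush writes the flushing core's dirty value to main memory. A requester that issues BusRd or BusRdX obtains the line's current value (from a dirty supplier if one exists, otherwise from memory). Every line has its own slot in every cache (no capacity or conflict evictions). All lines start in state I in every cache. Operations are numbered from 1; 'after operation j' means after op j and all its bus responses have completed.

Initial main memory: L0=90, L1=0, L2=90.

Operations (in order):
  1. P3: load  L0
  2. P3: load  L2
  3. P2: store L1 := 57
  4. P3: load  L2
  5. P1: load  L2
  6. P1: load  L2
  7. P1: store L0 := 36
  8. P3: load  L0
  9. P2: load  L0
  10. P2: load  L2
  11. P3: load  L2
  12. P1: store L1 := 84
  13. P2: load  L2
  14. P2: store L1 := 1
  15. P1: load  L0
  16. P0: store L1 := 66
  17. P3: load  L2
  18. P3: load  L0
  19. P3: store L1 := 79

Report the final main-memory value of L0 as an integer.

memory[L0] = 90

1. P3: load  L0  bus=[BusRd]  L0: P0=I P1=I P2=I P3=E  mem[L0]=90
2. P3: load  L2  bus=[BusRd]  L2: P0=I P1=I P2=I P3=E  mem[L2]=90
3. P2: store L1 := 57  bus=[BusRdX]  L1: P0=I P1=I P2=M P3=I  mem[L1]=0
4. P3: load  L2  bus=[-]  L2: P0=I P1=I P2=I P3=E  mem[L2]=90
5. P1: load  L2  bus=[BusRd]  L2: P0=I P1=S P2=I P3=S  mem[L2]=90
6. P1: load  L2  bus=[-]  L2: P0=I P1=S P2=I P3=S  mem[L2]=90
7. P1: store L0 := 36  bus=[BusRdX]  L0: P0=I P1=M P2=I P3=I  mem[L0]=90
8. P3: load  L0  bus=[BusRd]  L0: P0=I P1=O P2=I P3=S  mem[L0]=90
9. P2: load  L0  bus=[BusRd]  L0: P0=I P1=O P2=S P3=S  mem[L0]=90
10. P2: load  L2  bus=[BusRd]  L2: P0=I P1=S P2=S P3=S  mem[L2]=90
11. P3: load  L2  bus=[-]  L2: P0=I P1=S P2=S P3=S  mem[L2]=90
12. P1: store L1 := 84  bus=[BusRdX,Flush]  L1: P0=I P1=M P2=I P3=I  mem[L1]=57
13. P2: load  L2  bus=[-]  L2: P0=I P1=S P2=S P3=S  mem[L2]=90
14. P2: store L1 := 1  bus=[BusRdX,Flush]  L1: P0=I P1=I P2=M P3=I  mem[L1]=84
15. P1: load  L0  bus=[-]  L0: P0=I P1=O P2=S P3=S  mem[L0]=90
16. P0: store L1 := 66  bus=[BusRdX,Flush]  L1: P0=M P1=I P2=I P3=I  mem[L1]=1
17. P3: load  L2  bus=[-]  L2: P0=I P1=S P2=S P3=S  mem[L2]=90
18. P3: load  L0  bus=[-]  L0: P0=I P1=O P2=S P3=S  mem[L0]=90
19. P3: store L1 := 79  bus=[BusRdX,Flush]  L1: P0=I P1=I P2=I P3=M  mem[L1]=66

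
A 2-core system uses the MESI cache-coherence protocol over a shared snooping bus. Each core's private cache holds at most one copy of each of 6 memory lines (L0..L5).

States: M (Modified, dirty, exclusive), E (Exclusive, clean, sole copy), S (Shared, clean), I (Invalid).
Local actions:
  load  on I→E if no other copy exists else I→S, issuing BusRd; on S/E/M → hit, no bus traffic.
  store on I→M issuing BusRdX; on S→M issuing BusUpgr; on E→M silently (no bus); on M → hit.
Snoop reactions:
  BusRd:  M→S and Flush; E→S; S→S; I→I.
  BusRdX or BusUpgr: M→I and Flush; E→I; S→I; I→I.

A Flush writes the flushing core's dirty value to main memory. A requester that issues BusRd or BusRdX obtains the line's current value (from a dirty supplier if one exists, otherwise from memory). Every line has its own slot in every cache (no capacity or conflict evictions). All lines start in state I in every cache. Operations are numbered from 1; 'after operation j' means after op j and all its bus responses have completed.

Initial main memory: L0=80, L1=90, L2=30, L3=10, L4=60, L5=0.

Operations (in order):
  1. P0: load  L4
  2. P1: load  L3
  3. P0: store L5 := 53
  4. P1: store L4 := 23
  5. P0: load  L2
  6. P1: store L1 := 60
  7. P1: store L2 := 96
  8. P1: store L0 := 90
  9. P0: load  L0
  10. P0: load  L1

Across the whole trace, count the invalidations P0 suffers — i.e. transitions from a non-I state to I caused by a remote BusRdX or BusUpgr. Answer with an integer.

step 1: P0: load  L4  ⟶  EI  (L4)  txn=BusRd  M[L4]=60
step 2: P1: load  L3  ⟶  IE  (L3)  txn=BusRd  M[L3]=10
step 3: P0: store L5 := 53  ⟶  MI  (L5)  txn=BusRdX  M[L5]=0
step 4: P1: store L4 := 23  ⟶  IM  (L4)  txn=BusRdX  M[L4]=60
step 5: P0: load  L2  ⟶  EI  (L2)  txn=BusRd  M[L2]=30
step 6: P1: store L1 := 60  ⟶  IM  (L1)  txn=BusRdX  M[L1]=90
step 7: P1: store L2 := 96  ⟶  IM  (L2)  txn=BusRdX  M[L2]=30
step 8: P1: store L0 := 90  ⟶  IM  (L0)  txn=BusRdX  M[L0]=80
step 9: P0: load  L0  ⟶  SS  (L0)  txn=BusRd+Flush  M[L0]=90
step 10: P0: load  L1  ⟶  SS  (L1)  txn=BusRd+Flush  M[L1]=60

invalidations = 2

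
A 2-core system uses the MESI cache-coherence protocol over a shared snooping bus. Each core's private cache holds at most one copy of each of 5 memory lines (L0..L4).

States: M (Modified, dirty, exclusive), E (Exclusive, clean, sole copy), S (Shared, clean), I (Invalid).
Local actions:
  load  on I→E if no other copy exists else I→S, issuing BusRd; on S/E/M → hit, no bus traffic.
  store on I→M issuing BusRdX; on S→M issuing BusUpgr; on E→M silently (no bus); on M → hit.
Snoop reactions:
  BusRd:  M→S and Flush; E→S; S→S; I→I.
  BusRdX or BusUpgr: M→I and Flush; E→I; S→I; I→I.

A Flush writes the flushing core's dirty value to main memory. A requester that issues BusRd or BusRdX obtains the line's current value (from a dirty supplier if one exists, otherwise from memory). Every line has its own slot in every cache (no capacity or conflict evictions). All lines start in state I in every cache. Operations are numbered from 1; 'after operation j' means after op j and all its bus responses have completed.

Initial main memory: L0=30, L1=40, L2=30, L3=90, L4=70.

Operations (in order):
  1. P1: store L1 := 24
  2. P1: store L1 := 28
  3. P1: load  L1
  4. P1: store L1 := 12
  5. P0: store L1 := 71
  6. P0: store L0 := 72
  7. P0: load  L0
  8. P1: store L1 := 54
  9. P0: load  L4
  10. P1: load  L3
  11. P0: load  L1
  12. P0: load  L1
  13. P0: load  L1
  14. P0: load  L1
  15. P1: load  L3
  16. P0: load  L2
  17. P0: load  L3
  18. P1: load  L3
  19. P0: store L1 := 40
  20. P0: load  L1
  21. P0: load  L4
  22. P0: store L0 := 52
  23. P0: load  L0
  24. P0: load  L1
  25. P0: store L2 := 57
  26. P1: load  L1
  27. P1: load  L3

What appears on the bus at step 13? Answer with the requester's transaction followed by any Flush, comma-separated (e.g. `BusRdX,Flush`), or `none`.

bus = none

  op1 P1: store L1 := 24 → I/M on L1; bus BusRdX; mem=40
  op2 P1: store L1 := 28 → I/M on L1; bus (none); mem=40
  op3 P1: load  L1 → I/M on L1; bus (none); mem=40
  op4 P1: store L1 := 12 → I/M on L1; bus (none); mem=40
  op5 P0: store L1 := 71 → M/I on L1; bus BusRdX Flush; mem=12
  op6 P0: store L0 := 72 → M/I on L0; bus BusRdX; mem=30
  op7 P0: load  L0 → M/I on L0; bus (none); mem=30
  op8 P1: store L1 := 54 → I/M on L1; bus BusRdX Flush; mem=71
  op9 P0: load  L4 → E/I on L4; bus BusRd; mem=70
  op10 P1: load  L3 → I/E on L3; bus BusRd; mem=90
  op11 P0: load  L1 → S/S on L1; bus BusRd Flush; mem=54
  op12 P0: load  L1 → S/S on L1; bus (none); mem=54
  op13 P0: load  L1 → S/S on L1; bus (none); mem=54
  op14 P0: load  L1 → S/S on L1; bus (none); mem=54
  op15 P1: load  L3 → I/E on L3; bus (none); mem=90
  op16 P0: load  L2 → E/I on L2; bus BusRd; mem=30
  op17 P0: load  L3 → S/S on L3; bus BusRd; mem=90
  op18 P1: load  L3 → S/S on L3; bus (none); mem=90
  op19 P0: store L1 := 40 → M/I on L1; bus BusUpgr; mem=54
  op20 P0: load  L1 → M/I on L1; bus (none); mem=54
  op21 P0: load  L4 → E/I on L4; bus (none); mem=70
  op22 P0: store L0 := 52 → M/I on L0; bus (none); mem=30
  op23 P0: load  L0 → M/I on L0; bus (none); mem=30
  op24 P0: load  L1 → M/I on L1; bus (none); mem=54
  op25 P0: store L2 := 57 → M/I on L2; bus (none); mem=30
  op26 P1: load  L1 → S/S on L1; bus BusRd Flush; mem=40
  op27 P1: load  L3 → S/S on L3; bus (none); mem=90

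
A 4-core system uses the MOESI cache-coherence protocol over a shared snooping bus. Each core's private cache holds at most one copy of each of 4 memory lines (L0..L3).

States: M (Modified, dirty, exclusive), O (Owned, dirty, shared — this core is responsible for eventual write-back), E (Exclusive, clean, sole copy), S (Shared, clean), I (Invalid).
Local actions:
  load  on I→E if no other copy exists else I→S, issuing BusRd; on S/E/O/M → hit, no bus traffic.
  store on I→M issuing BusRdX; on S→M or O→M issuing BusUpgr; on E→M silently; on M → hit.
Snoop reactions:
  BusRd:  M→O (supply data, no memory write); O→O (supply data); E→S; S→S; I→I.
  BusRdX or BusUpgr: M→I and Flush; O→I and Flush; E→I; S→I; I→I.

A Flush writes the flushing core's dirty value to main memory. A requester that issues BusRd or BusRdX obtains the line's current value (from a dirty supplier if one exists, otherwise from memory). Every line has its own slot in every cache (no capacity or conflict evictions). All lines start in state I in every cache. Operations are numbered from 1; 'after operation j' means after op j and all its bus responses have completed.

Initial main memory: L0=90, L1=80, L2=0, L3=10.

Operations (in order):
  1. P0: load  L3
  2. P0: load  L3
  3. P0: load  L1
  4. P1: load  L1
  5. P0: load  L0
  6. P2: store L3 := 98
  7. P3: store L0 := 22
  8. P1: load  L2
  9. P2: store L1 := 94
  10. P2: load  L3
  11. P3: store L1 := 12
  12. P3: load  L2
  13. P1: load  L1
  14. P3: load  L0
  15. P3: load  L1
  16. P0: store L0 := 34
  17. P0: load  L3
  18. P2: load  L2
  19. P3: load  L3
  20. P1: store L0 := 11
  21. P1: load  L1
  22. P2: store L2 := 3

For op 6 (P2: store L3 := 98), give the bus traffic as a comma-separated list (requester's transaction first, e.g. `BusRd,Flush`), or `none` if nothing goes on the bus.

bus = BusRdX

[1] P0: load  L3 | P0:E(10), P1:I, P2:I, P3:I | bus: BusRd
[2] P0: load  L3 | P0:E(10), P1:I, P2:I, P3:I | bus: none
[3] P0: load  L1 | P0:E(80), P1:I, P2:I, P3:I | bus: BusRd
[4] P1: load  L1 | P0:S(80), P1:S(80), P2:I, P3:I | bus: BusRd
[5] P0: load  L0 | P0:E(90), P1:I, P2:I, P3:I | bus: BusRd
[6] P2: store L3 := 98 | P0:I, P1:I, P2:M(98), P3:I | bus: BusRdX
[7] P3: store L0 := 22 | P0:I, P1:I, P2:I, P3:M(22) | bus: BusRdX
[8] P1: load  L2 | P0:I, P1:E(0), P2:I, P3:I | bus: BusRd
[9] P2: store L1 := 94 | P0:I, P1:I, P2:M(94), P3:I | bus: BusRdX
[10] P2: load  L3 | P0:I, P1:I, P2:M(98), P3:I | bus: none
[11] P3: store L1 := 12 | P0:I, P1:I, P2:I, P3:M(12) | bus: BusRdX,Flush
[12] P3: load  L2 | P0:I, P1:S(0), P2:I, P3:S(0) | bus: BusRd
[13] P1: load  L1 | P0:I, P1:S(12), P2:I, P3:O(12) | bus: BusRd
[14] P3: load  L0 | P0:I, P1:I, P2:I, P3:M(22) | bus: none
[15] P3: load  L1 | P0:I, P1:S(12), P2:I, P3:O(12) | bus: none
[16] P0: store L0 := 34 | P0:M(34), P1:I, P2:I, P3:I | bus: BusRdX,Flush
[17] P0: load  L3 | P0:S(98), P1:I, P2:O(98), P3:I | bus: BusRd
[18] P2: load  L2 | P0:I, P1:S(0), P2:S(0), P3:S(0) | bus: BusRd
[19] P3: load  L3 | P0:S(98), P1:I, P2:O(98), P3:S(98) | bus: BusRd
[20] P1: store L0 := 11 | P0:I, P1:M(11), P2:I, P3:I | bus: BusRdX,Flush
[21] P1: load  L1 | P0:I, P1:S(12), P2:I, P3:O(12) | bus: none
[22] P2: store L2 := 3 | P0:I, P1:I, P2:M(3), P3:I | bus: BusUpgr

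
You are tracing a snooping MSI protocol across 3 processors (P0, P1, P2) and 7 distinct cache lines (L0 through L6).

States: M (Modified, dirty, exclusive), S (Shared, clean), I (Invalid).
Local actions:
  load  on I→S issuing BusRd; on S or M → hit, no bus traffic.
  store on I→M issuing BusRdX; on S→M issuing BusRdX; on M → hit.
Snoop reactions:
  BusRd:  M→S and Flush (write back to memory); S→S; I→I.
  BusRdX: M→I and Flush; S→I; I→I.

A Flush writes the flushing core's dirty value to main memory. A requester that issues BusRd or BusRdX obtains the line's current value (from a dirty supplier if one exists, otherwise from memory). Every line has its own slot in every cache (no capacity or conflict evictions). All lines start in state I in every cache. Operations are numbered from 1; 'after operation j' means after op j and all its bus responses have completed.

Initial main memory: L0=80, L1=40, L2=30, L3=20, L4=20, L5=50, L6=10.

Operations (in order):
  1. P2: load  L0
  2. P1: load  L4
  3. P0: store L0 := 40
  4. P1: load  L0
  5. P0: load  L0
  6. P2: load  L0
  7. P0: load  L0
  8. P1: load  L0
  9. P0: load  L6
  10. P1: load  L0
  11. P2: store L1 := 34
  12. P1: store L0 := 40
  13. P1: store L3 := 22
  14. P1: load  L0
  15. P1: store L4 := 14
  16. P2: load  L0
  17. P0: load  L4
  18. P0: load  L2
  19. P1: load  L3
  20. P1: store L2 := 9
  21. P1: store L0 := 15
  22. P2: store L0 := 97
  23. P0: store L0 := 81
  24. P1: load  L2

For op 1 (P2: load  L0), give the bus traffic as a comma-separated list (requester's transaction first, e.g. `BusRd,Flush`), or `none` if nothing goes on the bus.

bus = BusRd

[1] P2: load  L0 | P0:I, P1:I, P2:S(80) | bus: BusRd
[2] P1: load  L4 | P0:I, P1:S(20), P2:I | bus: BusRd
[3] P0: store L0 := 40 | P0:M(40), P1:I, P2:I | bus: BusRdX
[4] P1: load  L0 | P0:S(40), P1:S(40), P2:I | bus: BusRd,Flush
[5] P0: load  L0 | P0:S(40), P1:S(40), P2:I | bus: none
[6] P2: load  L0 | P0:S(40), P1:S(40), P2:S(40) | bus: BusRd
[7] P0: load  L0 | P0:S(40), P1:S(40), P2:S(40) | bus: none
[8] P1: load  L0 | P0:S(40), P1:S(40), P2:S(40) | bus: none
[9] P0: load  L6 | P0:S(10), P1:I, P2:I | bus: BusRd
[10] P1: load  L0 | P0:S(40), P1:S(40), P2:S(40) | bus: none
[11] P2: store L1 := 34 | P0:I, P1:I, P2:M(34) | bus: BusRdX
[12] P1: store L0 := 40 | P0:I, P1:M(40), P2:I | bus: BusRdX
[13] P1: store L3 := 22 | P0:I, P1:M(22), P2:I | bus: BusRdX
[14] P1: load  L0 | P0:I, P1:M(40), P2:I | bus: none
[15] P1: store L4 := 14 | P0:I, P1:M(14), P2:I | bus: BusRdX
[16] P2: load  L0 | P0:I, P1:S(40), P2:S(40) | bus: BusRd,Flush
[17] P0: load  L4 | P0:S(14), P1:S(14), P2:I | bus: BusRd,Flush
[18] P0: load  L2 | P0:S(30), P1:I, P2:I | bus: BusRd
[19] P1: load  L3 | P0:I, P1:M(22), P2:I | bus: none
[20] P1: store L2 := 9 | P0:I, P1:M(9), P2:I | bus: BusRdX
[21] P1: store L0 := 15 | P0:I, P1:M(15), P2:I | bus: BusRdX
[22] P2: store L0 := 97 | P0:I, P1:I, P2:M(97) | bus: BusRdX,Flush
[23] P0: store L0 := 81 | P0:M(81), P1:I, P2:I | bus: BusRdX,Flush
[24] P1: load  L2 | P0:I, P1:M(9), P2:I | bus: none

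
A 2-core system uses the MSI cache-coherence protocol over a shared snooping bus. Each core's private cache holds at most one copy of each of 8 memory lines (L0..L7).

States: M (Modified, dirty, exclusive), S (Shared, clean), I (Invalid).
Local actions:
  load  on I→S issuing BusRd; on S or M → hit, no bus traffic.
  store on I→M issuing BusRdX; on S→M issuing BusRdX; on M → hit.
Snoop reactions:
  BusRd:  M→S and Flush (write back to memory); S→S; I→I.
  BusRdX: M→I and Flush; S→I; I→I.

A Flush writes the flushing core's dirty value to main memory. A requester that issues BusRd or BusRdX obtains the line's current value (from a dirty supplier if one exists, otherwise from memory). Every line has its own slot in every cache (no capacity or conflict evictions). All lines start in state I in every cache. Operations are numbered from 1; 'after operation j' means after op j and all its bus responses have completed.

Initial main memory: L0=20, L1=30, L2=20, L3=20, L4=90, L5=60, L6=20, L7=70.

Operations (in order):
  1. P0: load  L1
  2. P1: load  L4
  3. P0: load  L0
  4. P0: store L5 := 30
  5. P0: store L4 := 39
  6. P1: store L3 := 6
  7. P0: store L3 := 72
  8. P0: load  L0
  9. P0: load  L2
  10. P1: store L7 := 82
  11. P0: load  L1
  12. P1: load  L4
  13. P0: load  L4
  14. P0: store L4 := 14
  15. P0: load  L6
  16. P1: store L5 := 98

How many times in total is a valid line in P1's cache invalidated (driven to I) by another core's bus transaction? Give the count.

  op1 P0: load  L1 → S/I on L1; bus BusRd; mem=30
  op2 P1: load  L4 → I/S on L4; bus BusRd; mem=90
  op3 P0: load  L0 → S/I on L0; bus BusRd; mem=20
  op4 P0: store L5 := 30 → M/I on L5; bus BusRdX; mem=60
  op5 P0: store L4 := 39 → M/I on L4; bus BusRdX; mem=90
  op6 P1: store L3 := 6 → I/M on L3; bus BusRdX; mem=20
  op7 P0: store L3 := 72 → M/I on L3; bus BusRdX Flush; mem=6
  op8 P0: load  L0 → S/I on L0; bus (none); mem=20
  op9 P0: load  L2 → S/I on L2; bus BusRd; mem=20
  op10 P1: store L7 := 82 → I/M on L7; bus BusRdX; mem=70
  op11 P0: load  L1 → S/I on L1; bus (none); mem=30
  op12 P1: load  L4 → S/S on L4; bus BusRd Flush; mem=39
  op13 P0: load  L4 → S/S on L4; bus (none); mem=39
  op14 P0: store L4 := 14 → M/I on L4; bus BusRdX; mem=39
  op15 P0: load  L6 → S/I on L6; bus BusRd; mem=20
  op16 P1: store L5 := 98 → I/M on L5; bus BusRdX Flush; mem=30

invalidations = 3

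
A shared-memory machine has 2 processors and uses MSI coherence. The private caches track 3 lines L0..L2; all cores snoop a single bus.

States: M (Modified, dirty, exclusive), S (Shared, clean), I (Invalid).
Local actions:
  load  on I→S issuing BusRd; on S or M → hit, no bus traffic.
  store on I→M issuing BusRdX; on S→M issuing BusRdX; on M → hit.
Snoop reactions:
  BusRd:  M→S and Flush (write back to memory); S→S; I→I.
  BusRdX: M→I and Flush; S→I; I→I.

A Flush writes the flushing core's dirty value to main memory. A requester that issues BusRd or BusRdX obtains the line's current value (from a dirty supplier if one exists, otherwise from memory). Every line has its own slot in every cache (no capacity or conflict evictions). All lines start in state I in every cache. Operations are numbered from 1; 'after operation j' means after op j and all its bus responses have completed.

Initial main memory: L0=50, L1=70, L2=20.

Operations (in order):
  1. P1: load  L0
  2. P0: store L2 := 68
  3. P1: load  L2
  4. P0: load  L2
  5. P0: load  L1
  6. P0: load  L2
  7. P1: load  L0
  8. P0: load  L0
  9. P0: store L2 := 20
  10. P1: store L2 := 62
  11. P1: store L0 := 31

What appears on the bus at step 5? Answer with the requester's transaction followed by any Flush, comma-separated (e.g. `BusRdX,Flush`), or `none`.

[1] P1: load  L0 | P0:I, P1:S(50) | bus: BusRd
[2] P0: store L2 := 68 | P0:M(68), P1:I | bus: BusRdX
[3] P1: load  L2 | P0:S(68), P1:S(68) | bus: BusRd,Flush
[4] P0: load  L2 | P0:S(68), P1:S(68) | bus: none
[5] P0: load  L1 | P0:S(70), P1:I | bus: BusRd
[6] P0: load  L2 | P0:S(68), P1:S(68) | bus: none
[7] P1: load  L0 | P0:I, P1:S(50) | bus: none
[8] P0: load  L0 | P0:S(50), P1:S(50) | bus: BusRd
[9] P0: store L2 := 20 | P0:M(20), P1:I | bus: BusRdX
[10] P1: store L2 := 62 | P0:I, P1:M(62) | bus: BusRdX,Flush
[11] P1: store L0 := 31 | P0:I, P1:M(31) | bus: BusRdX

bus = BusRd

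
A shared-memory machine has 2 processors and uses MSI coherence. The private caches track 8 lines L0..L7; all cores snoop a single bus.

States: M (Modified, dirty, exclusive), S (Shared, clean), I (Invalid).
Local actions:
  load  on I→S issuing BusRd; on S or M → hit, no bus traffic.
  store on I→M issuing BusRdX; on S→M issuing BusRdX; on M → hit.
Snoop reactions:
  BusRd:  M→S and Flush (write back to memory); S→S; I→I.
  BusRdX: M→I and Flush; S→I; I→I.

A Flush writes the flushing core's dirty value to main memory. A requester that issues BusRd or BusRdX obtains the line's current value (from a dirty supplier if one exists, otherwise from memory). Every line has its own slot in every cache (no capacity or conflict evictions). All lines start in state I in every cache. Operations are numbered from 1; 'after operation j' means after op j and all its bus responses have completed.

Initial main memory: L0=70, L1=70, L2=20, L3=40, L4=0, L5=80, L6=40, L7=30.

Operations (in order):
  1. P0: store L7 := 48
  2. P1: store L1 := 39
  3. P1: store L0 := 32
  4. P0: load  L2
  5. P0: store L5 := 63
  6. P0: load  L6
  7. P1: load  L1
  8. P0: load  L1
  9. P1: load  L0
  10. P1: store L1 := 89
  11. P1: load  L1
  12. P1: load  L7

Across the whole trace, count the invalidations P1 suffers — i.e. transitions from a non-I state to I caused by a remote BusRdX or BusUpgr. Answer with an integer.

invalidations = 0

  op1 P0: store L7 := 48 → M/I on L7; bus BusRdX; mem=30
  op2 P1: store L1 := 39 → I/M on L1; bus BusRdX; mem=70
  op3 P1: store L0 := 32 → I/M on L0; bus BusRdX; mem=70
  op4 P0: load  L2 → S/I on L2; bus BusRd; mem=20
  op5 P0: store L5 := 63 → M/I on L5; bus BusRdX; mem=80
  op6 P0: load  L6 → S/I on L6; bus BusRd; mem=40
  op7 P1: load  L1 → I/M on L1; bus (none); mem=70
  op8 P0: load  L1 → S/S on L1; bus BusRd Flush; mem=39
  op9 P1: load  L0 → I/M on L0; bus (none); mem=70
  op10 P1: store L1 := 89 → I/M on L1; bus BusRdX; mem=39
  op11 P1: load  L1 → I/M on L1; bus (none); mem=39
  op12 P1: load  L7 → S/S on L7; bus BusRd Flush; mem=48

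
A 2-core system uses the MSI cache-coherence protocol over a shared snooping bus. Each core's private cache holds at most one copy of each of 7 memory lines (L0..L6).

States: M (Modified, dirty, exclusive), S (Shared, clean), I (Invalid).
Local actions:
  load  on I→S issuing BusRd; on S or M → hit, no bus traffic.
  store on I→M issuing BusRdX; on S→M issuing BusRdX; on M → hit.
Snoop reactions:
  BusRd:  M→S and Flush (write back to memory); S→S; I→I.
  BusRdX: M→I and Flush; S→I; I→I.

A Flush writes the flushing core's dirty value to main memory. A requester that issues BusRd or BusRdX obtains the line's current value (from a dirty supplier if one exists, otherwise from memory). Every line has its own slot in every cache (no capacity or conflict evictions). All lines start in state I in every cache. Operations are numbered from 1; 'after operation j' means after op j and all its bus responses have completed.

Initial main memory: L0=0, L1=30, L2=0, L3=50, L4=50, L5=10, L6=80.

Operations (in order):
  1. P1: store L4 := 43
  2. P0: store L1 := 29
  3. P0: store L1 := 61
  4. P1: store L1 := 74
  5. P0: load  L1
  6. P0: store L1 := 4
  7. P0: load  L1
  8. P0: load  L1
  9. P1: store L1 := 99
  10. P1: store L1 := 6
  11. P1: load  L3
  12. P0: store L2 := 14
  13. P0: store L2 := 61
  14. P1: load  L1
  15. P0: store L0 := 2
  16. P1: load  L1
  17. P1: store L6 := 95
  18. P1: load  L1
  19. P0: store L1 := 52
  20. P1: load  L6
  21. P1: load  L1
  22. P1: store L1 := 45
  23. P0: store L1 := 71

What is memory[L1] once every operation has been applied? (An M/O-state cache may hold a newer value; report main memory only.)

[1] P1: store L4 := 43 | P0:I, P1:M(43) | bus: BusRdX
[2] P0: store L1 := 29 | P0:M(29), P1:I | bus: BusRdX
[3] P0: store L1 := 61 | P0:M(61), P1:I | bus: none
[4] P1: store L1 := 74 | P0:I, P1:M(74) | bus: BusRdX,Flush
[5] P0: load  L1 | P0:S(74), P1:S(74) | bus: BusRd,Flush
[6] P0: store L1 := 4 | P0:M(4), P1:I | bus: BusRdX
[7] P0: load  L1 | P0:M(4), P1:I | bus: none
[8] P0: load  L1 | P0:M(4), P1:I | bus: none
[9] P1: store L1 := 99 | P0:I, P1:M(99) | bus: BusRdX,Flush
[10] P1: store L1 := 6 | P0:I, P1:M(6) | bus: none
[11] P1: load  L3 | P0:I, P1:S(50) | bus: BusRd
[12] P0: store L2 := 14 | P0:M(14), P1:I | bus: BusRdX
[13] P0: store L2 := 61 | P0:M(61), P1:I | bus: none
[14] P1: load  L1 | P0:I, P1:M(6) | bus: none
[15] P0: store L0 := 2 | P0:M(2), P1:I | bus: BusRdX
[16] P1: load  L1 | P0:I, P1:M(6) | bus: none
[17] P1: store L6 := 95 | P0:I, P1:M(95) | bus: BusRdX
[18] P1: load  L1 | P0:I, P1:M(6) | bus: none
[19] P0: store L1 := 52 | P0:M(52), P1:I | bus: BusRdX,Flush
[20] P1: load  L6 | P0:I, P1:M(95) | bus: none
[21] P1: load  L1 | P0:S(52), P1:S(52) | bus: BusRd,Flush
[22] P1: store L1 := 45 | P0:I, P1:M(45) | bus: BusRdX
[23] P0: store L1 := 71 | P0:M(71), P1:I | bus: BusRdX,Flush

memory[L1] = 45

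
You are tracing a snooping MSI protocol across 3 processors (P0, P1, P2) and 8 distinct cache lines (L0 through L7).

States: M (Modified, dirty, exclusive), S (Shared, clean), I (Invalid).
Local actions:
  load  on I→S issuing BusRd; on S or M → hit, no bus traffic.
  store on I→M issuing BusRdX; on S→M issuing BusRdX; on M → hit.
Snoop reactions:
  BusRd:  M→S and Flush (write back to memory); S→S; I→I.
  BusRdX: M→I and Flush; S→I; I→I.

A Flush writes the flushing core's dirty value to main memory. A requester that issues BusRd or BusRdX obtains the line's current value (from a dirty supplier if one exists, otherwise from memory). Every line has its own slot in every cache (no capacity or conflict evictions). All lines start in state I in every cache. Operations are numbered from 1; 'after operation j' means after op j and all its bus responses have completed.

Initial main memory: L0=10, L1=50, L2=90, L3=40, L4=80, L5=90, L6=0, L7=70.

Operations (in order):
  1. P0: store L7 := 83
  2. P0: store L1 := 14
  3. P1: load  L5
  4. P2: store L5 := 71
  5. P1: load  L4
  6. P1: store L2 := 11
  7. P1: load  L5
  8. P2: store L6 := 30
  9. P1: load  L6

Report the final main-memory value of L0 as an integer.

memory[L0] = 10

  op1 P0: store L7 := 83 → M/I/I on L7; bus BusRdX; mem=70
  op2 P0: store L1 := 14 → M/I/I on L1; bus BusRdX; mem=50
  op3 P1: load  L5 → I/S/I on L5; bus BusRd; mem=90
  op4 P2: store L5 := 71 → I/I/M on L5; bus BusRdX; mem=90
  op5 P1: load  L4 → I/S/I on L4; bus BusRd; mem=80
  op6 P1: store L2 := 11 → I/M/I on L2; bus BusRdX; mem=90
  op7 P1: load  L5 → I/S/S on L5; bus BusRd Flush; mem=71
  op8 P2: store L6 := 30 → I/I/M on L6; bus BusRdX; mem=0
  op9 P1: load  L6 → I/S/S on L6; bus BusRd Flush; mem=30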